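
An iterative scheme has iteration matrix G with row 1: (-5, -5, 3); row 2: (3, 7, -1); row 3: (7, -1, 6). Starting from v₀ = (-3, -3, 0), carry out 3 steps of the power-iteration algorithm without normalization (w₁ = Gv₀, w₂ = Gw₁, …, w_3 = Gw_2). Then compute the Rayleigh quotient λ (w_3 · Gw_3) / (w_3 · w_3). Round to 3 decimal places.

λ ≈ 4.230

w1 = Gv₀ = ((-5)·(-3) + (-5)·(-3) + 3·0; 3·(-3) + 7·(-3) + (-1)·0; 7·(-3) + (-1)·(-3) + 6·0) = (30, -30, -18)
w2 = Gw1 = ((-5)·30 + (-5)·(-30) + 3·(-18); 3·30 + 7·(-30) + (-1)·(-18); 7·30 + (-1)·(-30) + 6·(-18)) = (-54, -102, 132)
w3 = Gw2 = (1176, -1008, 516)
Gw3 = (708, -4044, 12336)
w3·Gw3 = 1176·708 + (-1008)·(-4044) + 516·12336 = 11274336; w3·w3 = 1176·1176 + (-1008)·(-1008) + 516·516 = 2665296
λ ≈ 11274336/2665296 = 4.230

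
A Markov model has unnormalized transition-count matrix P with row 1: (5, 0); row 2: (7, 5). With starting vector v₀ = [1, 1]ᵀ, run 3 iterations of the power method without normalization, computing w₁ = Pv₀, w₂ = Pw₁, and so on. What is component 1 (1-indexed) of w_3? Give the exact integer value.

125

w1 = Pv₀ = (5·1 + 0·1; 7·1 + 5·1) = (5, 12)
w2 = Pw1 = (5·5 + 0·12; 7·5 + 5·12) = (25, 95)
w3 = Pw2 = (125, 650)
The requested component of w3 is 125.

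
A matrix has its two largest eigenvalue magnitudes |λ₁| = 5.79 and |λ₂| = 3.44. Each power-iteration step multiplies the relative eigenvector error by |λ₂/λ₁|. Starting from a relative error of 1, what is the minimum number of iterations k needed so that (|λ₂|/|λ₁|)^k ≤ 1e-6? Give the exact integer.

27

|λ₂/λ₁| = 3.44/5.79 = 0.59413
Need k ≥ ln(1e-6) / ln(0.59413) = -13.8155 / -0.5207 ≈ 26.535
Smallest integer k satisfying the bound: 27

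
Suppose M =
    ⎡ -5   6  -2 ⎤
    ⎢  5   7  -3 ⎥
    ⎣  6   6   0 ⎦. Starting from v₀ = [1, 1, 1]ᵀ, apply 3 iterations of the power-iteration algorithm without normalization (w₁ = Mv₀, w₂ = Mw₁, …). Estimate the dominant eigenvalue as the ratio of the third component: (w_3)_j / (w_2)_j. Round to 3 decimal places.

7.125

w1 = Mv₀ = (-1, 9, 12)
w2 = Mw1 = (35, 22, 48)
w3 = Mw2 = (-139, 185, 342)
Ratio at component: 342 / 48 = 7.125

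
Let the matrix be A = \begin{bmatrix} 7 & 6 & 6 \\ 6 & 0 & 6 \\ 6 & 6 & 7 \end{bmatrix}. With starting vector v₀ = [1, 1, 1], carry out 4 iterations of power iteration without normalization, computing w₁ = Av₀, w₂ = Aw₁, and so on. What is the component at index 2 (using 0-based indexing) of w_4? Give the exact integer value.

94663

w1 = Av₀ = (19, 12, 19)
w2 = Aw1 = (319, 228, 319)
w3 = Aw2 = (5515, 3828, 5515)
w4 = Aw3 = (94663, 66180, 94663)
The requested component of w4 is 94663.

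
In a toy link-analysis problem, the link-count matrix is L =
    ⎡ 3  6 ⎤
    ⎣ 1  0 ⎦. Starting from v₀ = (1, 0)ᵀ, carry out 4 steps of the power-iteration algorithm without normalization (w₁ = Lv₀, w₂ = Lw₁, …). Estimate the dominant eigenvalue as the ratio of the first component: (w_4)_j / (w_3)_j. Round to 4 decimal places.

4.4286

w1 = Lv₀ = (3, 1)
w2 = Lw1 = (15, 3)
w3 = Lw2 = (63, 15)
w4 = Lw3 = (279, 63)
Ratio at component: 279 / 63 = 4.4286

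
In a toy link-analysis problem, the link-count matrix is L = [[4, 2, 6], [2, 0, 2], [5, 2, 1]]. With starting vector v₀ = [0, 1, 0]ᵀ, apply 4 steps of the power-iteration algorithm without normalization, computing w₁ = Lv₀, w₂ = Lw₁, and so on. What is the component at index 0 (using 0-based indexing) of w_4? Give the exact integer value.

w1 = Lv₀ = (4·0 + 2·1 + 6·0; 2·0 + 0·1 + 2·0; 5·0 + 2·1 + 1·0) = (2, 0, 2)
w2 = Lw1 = (4·2 + 2·0 + 6·2; 2·2 + 0·0 + 2·2; 5·2 + 2·0 + 1·2) = (20, 8, 12)
w3 = Lw2 = (168, 64, 128)
w4 = Lw3 = (1568, 592, 1096)
The requested component of w4 is 1568.

1568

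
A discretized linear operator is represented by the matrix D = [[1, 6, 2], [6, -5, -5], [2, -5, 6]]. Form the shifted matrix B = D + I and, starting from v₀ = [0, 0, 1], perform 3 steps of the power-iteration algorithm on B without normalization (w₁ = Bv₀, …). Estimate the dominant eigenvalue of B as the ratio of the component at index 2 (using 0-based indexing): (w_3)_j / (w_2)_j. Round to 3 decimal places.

μ ≈ 6.885

B = D + I has rows (2, 6, 2); (6, -4, -5); (2, -5, 7)
w1 = Bv₀ = (2·0 + 6·0 + 2·1; 6·0 + (-4)·0 + (-5)·1; 2·0 + (-5)·0 + 7·1) = (2, -5, 7)
w2 = Bw1 = (2·2 + 6·(-5) + 2·7; 6·2 + (-4)·(-5) + (-5)·7; 2·2 + (-5)·(-5) + 7·7) = (-12, -3, 78)
w3 = Bw2 = (114, -450, 537)
Ratio: 537/78 = 6.885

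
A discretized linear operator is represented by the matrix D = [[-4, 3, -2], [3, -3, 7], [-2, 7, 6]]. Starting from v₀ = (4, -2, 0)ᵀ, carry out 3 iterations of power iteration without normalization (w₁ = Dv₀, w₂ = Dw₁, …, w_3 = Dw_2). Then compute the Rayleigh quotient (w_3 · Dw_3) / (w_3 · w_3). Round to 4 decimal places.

-7.3186

w1 = Dv₀ = ((-4)·4 + 3·(-2) + (-2)·0; 3·4 + (-3)·(-2) + 7·0; (-2)·4 + 7·(-2) + 6·0) = (-22, 18, -22)
w2 = Dw1 = ((-4)·(-22) + 3·18 + (-2)·(-22); 3·(-22) + (-3)·18 + 7·(-22); (-2)·(-22) + 7·18 + 6·(-22)) = (186, -274, 38)
w3 = Dw2 = (-1642, 1646, -2062)
Dw3 = (15630, -24298, 2434)
w3·Dw3 = (-1642)·15630 + 1646·(-24298) + (-2062)·2434 = -70677876; w3·w3 = (-1642)·(-1642) + 1646·1646 + (-2062)·(-2062) = 9657324
λ ≈ -70677876/9657324 = -7.3186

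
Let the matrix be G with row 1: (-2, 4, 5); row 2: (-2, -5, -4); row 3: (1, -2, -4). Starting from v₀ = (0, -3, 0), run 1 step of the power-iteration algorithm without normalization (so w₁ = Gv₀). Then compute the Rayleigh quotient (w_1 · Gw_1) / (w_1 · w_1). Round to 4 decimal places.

w1 = Gv₀ = ((-2)·0 + 4·(-3) + 5·0; (-2)·0 + (-5)·(-3) + (-4)·0; 1·0 + (-2)·(-3) + (-4)·0) = (-12, 15, 6)
Gw1 = (114, -75, -66)
w1·Gw1 = (-12)·114 + 15·(-75) + 6·(-66) = -2889; w1·w1 = (-12)·(-12) + 15·15 + 6·6 = 405
λ ≈ -2889/405 = -7.1333

-7.1333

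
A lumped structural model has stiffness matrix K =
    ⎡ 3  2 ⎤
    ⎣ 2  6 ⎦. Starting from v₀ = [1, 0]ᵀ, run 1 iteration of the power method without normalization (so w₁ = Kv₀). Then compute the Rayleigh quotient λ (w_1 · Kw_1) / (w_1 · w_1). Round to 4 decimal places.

λ ≈ 5.7692

w1 = Kv₀ = (3·1 + 2·0; 2·1 + 6·0) = (3, 2)
Kw1 = (13, 18)
w1·Kw1 = 3·13 + 2·18 = 75; w1·w1 = 3·3 + 2·2 = 13
λ ≈ 75/13 = 5.7692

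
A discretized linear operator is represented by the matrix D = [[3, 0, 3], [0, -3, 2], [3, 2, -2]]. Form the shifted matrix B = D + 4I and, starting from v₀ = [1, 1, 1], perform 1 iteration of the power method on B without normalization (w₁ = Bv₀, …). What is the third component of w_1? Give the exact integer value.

B = D + 4I has rows (7, 0, 3); (0, 1, 2); (3, 2, 2)
w1 = Bv₀ = (7·1 + 0·1 + 3·1; 0·1 + 1·1 + 2·1; 3·1 + 2·1 + 2·1) = (10, 3, 7)
Requested component of w1: 7

7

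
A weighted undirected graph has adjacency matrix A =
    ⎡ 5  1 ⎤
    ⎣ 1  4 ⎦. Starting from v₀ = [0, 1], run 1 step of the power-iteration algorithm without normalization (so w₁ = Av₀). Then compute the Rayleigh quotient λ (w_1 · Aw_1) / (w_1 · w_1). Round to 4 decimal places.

λ ≈ 4.5294

w1 = Av₀ = (5·0 + 1·1; 1·0 + 4·1) = (1, 4)
Aw1 = (9, 17)
w1·Aw1 = 1·9 + 4·17 = 77; w1·w1 = 1·1 + 4·4 = 17
λ ≈ 77/17 = 4.5294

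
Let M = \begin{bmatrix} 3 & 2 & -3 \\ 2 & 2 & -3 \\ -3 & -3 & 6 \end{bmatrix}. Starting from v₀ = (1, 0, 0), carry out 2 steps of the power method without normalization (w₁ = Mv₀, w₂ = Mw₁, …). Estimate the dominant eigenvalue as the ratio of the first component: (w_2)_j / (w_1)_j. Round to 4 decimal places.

λ ≈ 7.3333

w1 = Mv₀ = (3, 2, -3)
w2 = Mw1 = (22, 19, -33)
Ratio at component: 22 / 3 = 7.3333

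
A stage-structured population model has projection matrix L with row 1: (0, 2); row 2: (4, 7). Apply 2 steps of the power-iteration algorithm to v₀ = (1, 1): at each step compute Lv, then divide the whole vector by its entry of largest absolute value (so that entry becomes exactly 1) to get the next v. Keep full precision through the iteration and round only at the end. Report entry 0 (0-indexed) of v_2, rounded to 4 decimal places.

Lv0 = (2.00000, 11.00000); divide by 11.00000 → v1 = (0.18182, 1.00000)
Lv1 = (2.00000, 7.72727); divide by 7.72727 → v2 = (0.25882, 1.00000)
Requested entry of v2: 22/85 = 0.2588

0.2588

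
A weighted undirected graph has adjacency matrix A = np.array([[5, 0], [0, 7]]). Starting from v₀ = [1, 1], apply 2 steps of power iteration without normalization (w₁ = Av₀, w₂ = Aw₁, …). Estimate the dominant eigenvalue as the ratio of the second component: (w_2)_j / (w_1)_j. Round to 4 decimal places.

λ ≈ 7.0000

w1 = Av₀ = (5·1 + 0·1; 0·1 + 7·1) = (5, 7)
w2 = Aw1 = (5·5 + 0·7; 0·5 + 7·7) = (25, 49)
Ratio at component: 49 / 7 = 7.0000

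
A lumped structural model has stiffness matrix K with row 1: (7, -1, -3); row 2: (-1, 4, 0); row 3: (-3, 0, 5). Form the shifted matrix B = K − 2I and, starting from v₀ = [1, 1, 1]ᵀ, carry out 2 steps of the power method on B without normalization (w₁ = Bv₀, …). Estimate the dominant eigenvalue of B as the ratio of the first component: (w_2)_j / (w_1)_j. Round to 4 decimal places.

μ ≈ 4.0000

B = K − 2I has rows (5, -1, -3); (-1, 2, 0); (-3, 0, 3)
w1 = Bv₀ = (1, 1, 0)
w2 = Bw1 = (4, 1, -3)
Ratio: 4/1 = 4.0000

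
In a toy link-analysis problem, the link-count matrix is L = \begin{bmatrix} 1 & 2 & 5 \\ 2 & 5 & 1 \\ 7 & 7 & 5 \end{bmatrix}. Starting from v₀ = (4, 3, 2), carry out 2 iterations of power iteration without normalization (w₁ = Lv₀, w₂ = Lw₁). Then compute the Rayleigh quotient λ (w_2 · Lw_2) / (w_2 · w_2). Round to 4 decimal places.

w1 = Lv₀ = (20, 25, 59)
w2 = Lw1 = (365, 224, 610)
Lw2 = (3863, 2460, 7173)
w2·Lw2 = 365·3863 + 224·2460 + 610·7173 = 6336565; w2·w2 = 365·365 + 224·224 + 610·610 = 555501
λ ≈ 6336565/555501 = 11.4069

11.4069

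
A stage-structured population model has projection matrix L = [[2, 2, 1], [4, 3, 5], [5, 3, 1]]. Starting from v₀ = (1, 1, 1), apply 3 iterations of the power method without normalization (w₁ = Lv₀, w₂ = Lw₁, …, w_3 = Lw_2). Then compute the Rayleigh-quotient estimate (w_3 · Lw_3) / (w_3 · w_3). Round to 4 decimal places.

w1 = Lv₀ = (5, 12, 9)
w2 = Lw1 = (43, 101, 70)
w3 = Lw2 = (358, 825, 588)
Lw3 = (2954, 6847, 4853)
w3·Lw3 = 358·2954 + 825·6847 + 588·4853 = 9559871; w3·w3 = 358·358 + 825·825 + 588·588 = 1154533
λ ≈ 9559871/1154533 = 8.2803

8.2803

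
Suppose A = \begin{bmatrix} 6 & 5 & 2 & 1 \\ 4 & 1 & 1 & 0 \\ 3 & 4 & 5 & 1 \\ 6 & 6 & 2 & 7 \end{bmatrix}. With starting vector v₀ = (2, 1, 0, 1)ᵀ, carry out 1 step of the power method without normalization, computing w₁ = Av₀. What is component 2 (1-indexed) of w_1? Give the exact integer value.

9

w1 = Av₀ = (6·2 + 5·1 + 2·0 + 1·1; 4·2 + 1·1 + 1·0 + 0·1; 3·2 + 4·1 + 5·0 + 1·1; 6·2 + 6·1 + 2·0 + 7·1) = (18, 9, 11, 25)
The requested component of w1 is 9.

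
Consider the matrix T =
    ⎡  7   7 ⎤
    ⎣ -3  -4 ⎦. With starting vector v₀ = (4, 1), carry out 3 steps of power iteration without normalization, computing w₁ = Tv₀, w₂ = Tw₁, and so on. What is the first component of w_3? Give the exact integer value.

644

w1 = Tv₀ = (7·4 + 7·1; (-3)·4 + (-4)·1) = (35, -16)
w2 = Tw1 = (7·35 + 7·(-16); (-3)·35 + (-4)·(-16)) = (133, -41)
w3 = Tw2 = (644, -235)
The requested component of w3 is 644.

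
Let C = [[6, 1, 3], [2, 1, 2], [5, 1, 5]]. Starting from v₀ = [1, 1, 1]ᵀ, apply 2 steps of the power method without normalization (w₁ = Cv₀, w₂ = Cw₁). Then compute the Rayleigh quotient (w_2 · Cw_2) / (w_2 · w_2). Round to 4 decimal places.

w1 = Cv₀ = (6·1 + 1·1 + 3·1; 2·1 + 1·1 + 2·1; 5·1 + 1·1 + 5·1) = (10, 5, 11)
w2 = Cw1 = (6·10 + 1·5 + 3·11; 2·10 + 1·5 + 2·11; 5·10 + 1·5 + 5·11) = (98, 47, 110)
Cw2 = (965, 463, 1087)
w2·Cw2 = 98·965 + 47·463 + 110·1087 = 235901; w2·w2 = 98·98 + 47·47 + 110·110 = 23913
λ ≈ 235901/23913 = 9.8650

9.8650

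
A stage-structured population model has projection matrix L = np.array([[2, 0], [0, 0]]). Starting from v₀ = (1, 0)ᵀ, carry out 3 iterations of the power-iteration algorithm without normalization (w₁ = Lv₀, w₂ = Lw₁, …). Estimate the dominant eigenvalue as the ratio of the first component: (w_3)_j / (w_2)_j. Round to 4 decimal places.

λ ≈ 2.0000

w1 = Lv₀ = (2, 0)
w2 = Lw1 = (4, 0)
w3 = Lw2 = (8, 0)
Ratio at component: 8 / 4 = 2.0000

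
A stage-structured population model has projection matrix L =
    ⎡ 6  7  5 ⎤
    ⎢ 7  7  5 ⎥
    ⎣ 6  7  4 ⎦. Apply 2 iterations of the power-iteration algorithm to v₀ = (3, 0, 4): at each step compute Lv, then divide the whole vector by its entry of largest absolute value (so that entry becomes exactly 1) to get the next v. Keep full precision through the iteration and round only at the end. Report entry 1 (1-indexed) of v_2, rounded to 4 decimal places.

Lv0 = (38.00000, 41.00000, 34.00000); divide by 41.00000 → v1 = (0.92683, 1.00000, 0.82927)
Lv1 = (16.70732, 17.63415, 15.87805); divide by 17.63415 → v2 = (0.94744, 1.00000, 0.90041)
Requested entry of v2: 685/723 = 0.9474

0.9474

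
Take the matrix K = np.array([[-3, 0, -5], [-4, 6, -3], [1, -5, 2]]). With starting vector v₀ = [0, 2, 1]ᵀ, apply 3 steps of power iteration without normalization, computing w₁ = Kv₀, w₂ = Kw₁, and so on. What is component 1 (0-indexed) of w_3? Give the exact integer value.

566

w1 = Kv₀ = (-5, 9, -8)
w2 = Kw1 = (55, 98, -66)
w3 = Kw2 = (165, 566, -567)
The requested component of w3 is 566.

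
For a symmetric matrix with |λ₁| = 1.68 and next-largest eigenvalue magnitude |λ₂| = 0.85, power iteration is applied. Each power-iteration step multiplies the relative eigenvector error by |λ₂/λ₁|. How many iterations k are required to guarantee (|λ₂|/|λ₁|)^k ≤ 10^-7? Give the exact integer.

24

|λ₂/λ₁| = 0.85/1.68 = 0.50595
Need k ≥ ln(10^-7) / ln(0.50595) = -16.1181 / -0.6813 ≈ 23.657
Smallest integer k satisfying the bound: 24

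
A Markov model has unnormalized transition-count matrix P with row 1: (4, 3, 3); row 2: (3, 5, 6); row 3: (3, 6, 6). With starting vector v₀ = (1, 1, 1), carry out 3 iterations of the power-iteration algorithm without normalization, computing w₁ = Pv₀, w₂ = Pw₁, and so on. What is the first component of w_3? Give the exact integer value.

w1 = Pv₀ = (10, 14, 15)
w2 = Pw1 = (127, 190, 204)
w3 = Pw2 = (1690, 2555, 2745)
The requested component of w3 is 1690.

1690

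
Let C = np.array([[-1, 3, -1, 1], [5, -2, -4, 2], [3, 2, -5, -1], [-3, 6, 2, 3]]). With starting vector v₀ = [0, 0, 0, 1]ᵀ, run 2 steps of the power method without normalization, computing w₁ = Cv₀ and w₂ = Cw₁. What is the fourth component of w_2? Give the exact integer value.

w1 = Cv₀ = (1, 2, -1, 3)
w2 = Cw1 = (9, 11, 9, 16)
The requested component of w2 is 16.

16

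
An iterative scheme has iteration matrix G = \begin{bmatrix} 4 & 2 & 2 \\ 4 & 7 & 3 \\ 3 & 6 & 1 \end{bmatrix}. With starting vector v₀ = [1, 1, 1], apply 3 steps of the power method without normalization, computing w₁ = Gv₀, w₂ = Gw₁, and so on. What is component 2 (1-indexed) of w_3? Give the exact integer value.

1794

w1 = Gv₀ = (8, 14, 10)
w2 = Gw1 = (80, 160, 118)
w3 = Gw2 = (876, 1794, 1318)
The requested component of w3 is 1794.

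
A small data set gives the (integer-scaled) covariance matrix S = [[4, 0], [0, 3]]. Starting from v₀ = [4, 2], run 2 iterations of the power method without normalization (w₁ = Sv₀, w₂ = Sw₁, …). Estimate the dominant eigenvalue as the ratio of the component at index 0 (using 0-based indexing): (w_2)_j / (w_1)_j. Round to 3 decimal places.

w1 = Sv₀ = (4·4 + 0·2; 0·4 + 3·2) = (16, 6)
w2 = Sw1 = (4·16 + 0·6; 0·16 + 3·6) = (64, 18)
Ratio at component: 64 / 16 = 4.000

4.000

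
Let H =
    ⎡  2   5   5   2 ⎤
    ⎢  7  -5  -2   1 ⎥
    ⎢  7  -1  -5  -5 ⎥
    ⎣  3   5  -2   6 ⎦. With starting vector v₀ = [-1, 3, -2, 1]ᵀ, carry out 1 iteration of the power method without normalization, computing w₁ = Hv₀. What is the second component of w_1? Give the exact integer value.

-17

w1 = Hv₀ = (2·(-1) + 5·3 + 5·(-2) + 2·1; 7·(-1) + (-5)·3 + (-2)·(-2) + 1·1; 7·(-1) + (-1)·3 + (-5)·(-2) + (-5)·1; 3·(-1) + 5·3 + (-2)·(-2) + 6·1) = (5, -17, -5, 22)
The requested component of w1 is -17.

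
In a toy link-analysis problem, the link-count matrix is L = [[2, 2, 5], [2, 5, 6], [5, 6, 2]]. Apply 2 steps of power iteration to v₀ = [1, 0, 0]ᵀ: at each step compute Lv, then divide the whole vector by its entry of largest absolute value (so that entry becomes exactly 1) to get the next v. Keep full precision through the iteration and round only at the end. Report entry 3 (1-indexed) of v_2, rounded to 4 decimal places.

Lv0 = (2.00000, 2.00000, 5.00000); divide by 5.00000 → v1 = (0.40000, 0.40000, 1.00000)
Lv1 = (6.60000, 8.80000, 6.40000); divide by 8.80000 → v2 = (0.75000, 1.00000, 0.72727)
Requested entry of v2: 32/44 = 0.7273

0.7273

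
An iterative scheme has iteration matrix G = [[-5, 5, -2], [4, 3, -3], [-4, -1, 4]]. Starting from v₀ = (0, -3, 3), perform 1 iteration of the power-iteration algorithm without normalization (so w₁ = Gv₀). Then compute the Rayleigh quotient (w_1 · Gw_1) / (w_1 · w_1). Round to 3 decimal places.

λ ≈ 6.100

w1 = Gv₀ = ((-5)·0 + 5·(-3) + (-2)·3; 4·0 + 3·(-3) + (-3)·3; (-4)·0 + (-1)·(-3) + 4·3) = (-21, -18, 15)
Gw1 = (-15, -183, 162)
w1·Gw1 = (-21)·(-15) + (-18)·(-183) + 15·162 = 6039; w1·w1 = (-21)·(-21) + (-18)·(-18) + 15·15 = 990
λ ≈ 6039/990 = 6.100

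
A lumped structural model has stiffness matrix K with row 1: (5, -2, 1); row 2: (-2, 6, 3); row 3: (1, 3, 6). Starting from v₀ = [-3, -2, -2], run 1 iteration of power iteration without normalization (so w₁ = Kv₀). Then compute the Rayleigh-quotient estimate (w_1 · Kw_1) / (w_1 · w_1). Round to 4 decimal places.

w1 = Kv₀ = (-13, -12, -21)
Kw1 = (-62, -109, -175)
w1·Kw1 = (-13)·(-62) + (-12)·(-109) + (-21)·(-175) = 5789; w1·w1 = (-13)·(-13) + (-12)·(-12) + (-21)·(-21) = 754
λ ≈ 5789/754 = 7.6777

7.6777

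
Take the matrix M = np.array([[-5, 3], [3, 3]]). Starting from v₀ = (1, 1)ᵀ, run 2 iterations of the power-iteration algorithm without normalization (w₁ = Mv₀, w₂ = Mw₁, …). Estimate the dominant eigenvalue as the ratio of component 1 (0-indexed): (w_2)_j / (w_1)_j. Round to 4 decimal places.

λ ≈ 2.0000

w1 = Mv₀ = (-2, 6)
w2 = Mw1 = (28, 12)
Ratio at component: 12 / 6 = 2.0000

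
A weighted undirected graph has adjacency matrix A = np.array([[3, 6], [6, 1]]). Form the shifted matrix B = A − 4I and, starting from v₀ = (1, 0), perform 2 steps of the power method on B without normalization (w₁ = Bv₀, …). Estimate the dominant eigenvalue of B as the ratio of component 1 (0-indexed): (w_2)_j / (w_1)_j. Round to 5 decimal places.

B = A − 4I has rows (-1, 6); (6, -3)
w1 = Bv₀ = ((-1)·1 + 6·0; 6·1 + (-3)·0) = (-1, 6)
w2 = Bw1 = ((-1)·(-1) + 6·6; 6·(-1) + (-3)·6) = (37, -24)
Ratio: -24/6 = -4.00000

-4.00000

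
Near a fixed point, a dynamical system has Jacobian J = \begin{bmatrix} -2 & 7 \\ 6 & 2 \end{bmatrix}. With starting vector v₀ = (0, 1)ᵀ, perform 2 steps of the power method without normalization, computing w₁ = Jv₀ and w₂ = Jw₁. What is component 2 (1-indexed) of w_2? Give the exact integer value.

46

w1 = Jv₀ = ((-2)·0 + 7·1; 6·0 + 2·1) = (7, 2)
w2 = Jw1 = ((-2)·7 + 7·2; 6·7 + 2·2) = (0, 46)
The requested component of w2 is 46.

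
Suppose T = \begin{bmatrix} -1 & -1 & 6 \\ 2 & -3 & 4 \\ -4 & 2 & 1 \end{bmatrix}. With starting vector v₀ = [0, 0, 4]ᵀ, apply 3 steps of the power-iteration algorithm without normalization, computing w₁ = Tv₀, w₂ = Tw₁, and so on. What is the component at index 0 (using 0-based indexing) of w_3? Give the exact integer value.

w1 = Tv₀ = ((-1)·0 + (-1)·0 + 6·4; 2·0 + (-3)·0 + 4·4; (-4)·0 + 2·0 + 1·4) = (24, 16, 4)
w2 = Tw1 = ((-1)·24 + (-1)·16 + 6·4; 2·24 + (-3)·16 + 4·4; (-4)·24 + 2·16 + 1·4) = (-16, 16, -60)
w3 = Tw2 = (-360, -320, 36)
The requested component of w3 is -360.

-360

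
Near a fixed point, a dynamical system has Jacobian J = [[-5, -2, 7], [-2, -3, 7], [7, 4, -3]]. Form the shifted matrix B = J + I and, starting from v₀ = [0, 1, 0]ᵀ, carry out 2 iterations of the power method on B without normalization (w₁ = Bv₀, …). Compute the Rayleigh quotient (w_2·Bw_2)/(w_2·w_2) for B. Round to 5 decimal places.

μ ≈ -11.91570

B = J + I has rows (-4, -2, 7); (-2, -2, 7); (7, 4, -2)
w1 = Bv₀ = ((-4)·0 + (-2)·1 + 7·0; (-2)·0 + (-2)·1 + 7·0; 7·0 + 4·1 + (-2)·0) = (-2, -2, 4)
w2 = Bw1 = ((-4)·(-2) + (-2)·(-2) + 7·4; (-2)·(-2) + (-2)·(-2) + 7·4; 7·(-2) + 4·(-2) + (-2)·4) = (40, 36, -30)
Bw2 = (-442, -362, 484)
w2·Bw2 = -45232; w2·w2 = 3796; μ ≈ -45232/3796 = -11.91570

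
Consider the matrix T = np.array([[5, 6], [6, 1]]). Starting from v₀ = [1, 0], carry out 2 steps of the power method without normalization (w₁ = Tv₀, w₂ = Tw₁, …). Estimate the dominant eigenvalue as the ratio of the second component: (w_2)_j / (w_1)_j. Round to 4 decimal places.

w1 = Tv₀ = (5·1 + 6·0; 6·1 + 1·0) = (5, 6)
w2 = Tw1 = (5·5 + 6·6; 6·5 + 1·6) = (61, 36)
Ratio at component: 36 / 6 = 6.0000

λ ≈ 6.0000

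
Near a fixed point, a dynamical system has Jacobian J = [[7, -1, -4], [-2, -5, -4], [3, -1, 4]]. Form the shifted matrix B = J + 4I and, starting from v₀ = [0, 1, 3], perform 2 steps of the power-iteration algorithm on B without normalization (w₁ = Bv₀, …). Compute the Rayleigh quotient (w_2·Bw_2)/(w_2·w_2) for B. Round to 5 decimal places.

B = J + 4I has rows (11, -1, -4); (-2, -1, -4); (3, -1, 8)
w1 = Bv₀ = (-13, -13, 23)
w2 = Bw1 = (-222, -53, 158)
Bw2 = (-3021, -135, 651)
w2·Bw2 = 780675; w2·w2 = 77057; μ ≈ 780675/77057 = 10.13114

10.13114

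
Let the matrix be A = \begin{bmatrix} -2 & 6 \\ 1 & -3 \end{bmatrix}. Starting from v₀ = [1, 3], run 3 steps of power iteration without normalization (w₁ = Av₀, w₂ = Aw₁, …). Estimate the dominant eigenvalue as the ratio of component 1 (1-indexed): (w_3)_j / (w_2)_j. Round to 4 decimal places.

w1 = Av₀ = ((-2)·1 + 6·3; 1·1 + (-3)·3) = (16, -8)
w2 = Aw1 = ((-2)·16 + 6·(-8); 1·16 + (-3)·(-8)) = (-80, 40)
w3 = Aw2 = (400, -200)
Ratio at component: 400 / -80 = -5.0000

λ ≈ -5.0000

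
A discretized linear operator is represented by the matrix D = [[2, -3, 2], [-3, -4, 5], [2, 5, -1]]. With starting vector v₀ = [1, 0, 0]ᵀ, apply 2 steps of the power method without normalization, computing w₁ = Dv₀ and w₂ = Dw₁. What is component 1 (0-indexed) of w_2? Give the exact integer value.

w1 = Dv₀ = (2·1 + (-3)·0 + 2·0; (-3)·1 + (-4)·0 + 5·0; 2·1 + 5·0 + (-1)·0) = (2, -3, 2)
w2 = Dw1 = (2·2 + (-3)·(-3) + 2·2; (-3)·2 + (-4)·(-3) + 5·2; 2·2 + 5·(-3) + (-1)·2) = (17, 16, -13)
The requested component of w2 is 16.

16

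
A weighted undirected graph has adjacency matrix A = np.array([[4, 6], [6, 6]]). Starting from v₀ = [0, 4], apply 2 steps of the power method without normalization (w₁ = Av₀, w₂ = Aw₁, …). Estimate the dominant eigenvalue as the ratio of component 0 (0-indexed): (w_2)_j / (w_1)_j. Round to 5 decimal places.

w1 = Av₀ = (4·0 + 6·4; 6·0 + 6·4) = (24, 24)
w2 = Aw1 = (4·24 + 6·24; 6·24 + 6·24) = (240, 288)
Ratio at component: 240 / 24 = 10.00000

10.00000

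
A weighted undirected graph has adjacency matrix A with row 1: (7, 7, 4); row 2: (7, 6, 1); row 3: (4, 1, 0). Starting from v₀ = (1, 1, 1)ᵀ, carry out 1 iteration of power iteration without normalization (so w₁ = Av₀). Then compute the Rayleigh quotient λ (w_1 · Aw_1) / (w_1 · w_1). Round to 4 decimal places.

w1 = Av₀ = (18, 14, 5)
Aw1 = (244, 215, 86)
w1·Aw1 = 18·244 + 14·215 + 5·86 = 7832; w1·w1 = 18·18 + 14·14 + 5·5 = 545
λ ≈ 7832/545 = 14.3706

λ ≈ 14.3706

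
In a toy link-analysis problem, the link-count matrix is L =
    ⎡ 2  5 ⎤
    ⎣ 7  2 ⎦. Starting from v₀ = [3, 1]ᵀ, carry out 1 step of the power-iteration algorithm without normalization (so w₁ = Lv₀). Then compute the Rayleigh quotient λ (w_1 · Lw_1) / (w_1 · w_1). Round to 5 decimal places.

w1 = Lv₀ = (2·3 + 5·1; 7·3 + 2·1) = (11, 23)
Lw1 = (137, 123)
w1·Lw1 = 11·137 + 23·123 = 4336; w1·w1 = 11·11 + 23·23 = 650
λ ≈ 4336/650 = 6.67077

λ ≈ 6.67077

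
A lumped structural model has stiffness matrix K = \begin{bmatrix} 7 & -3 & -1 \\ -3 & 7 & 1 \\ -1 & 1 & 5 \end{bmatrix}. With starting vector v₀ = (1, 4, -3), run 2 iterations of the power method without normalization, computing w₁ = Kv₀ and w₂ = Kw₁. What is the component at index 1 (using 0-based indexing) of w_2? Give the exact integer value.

w1 = Kv₀ = (7·1 + (-3)·4 + (-1)·(-3); (-3)·1 + 7·4 + 1·(-3); (-1)·1 + 1·4 + 5·(-3)) = (-2, 22, -12)
w2 = Kw1 = (7·(-2) + (-3)·22 + (-1)·(-12); (-3)·(-2) + 7·22 + 1·(-12); (-1)·(-2) + 1·22 + 5·(-12)) = (-68, 148, -36)
The requested component of w2 is 148.

148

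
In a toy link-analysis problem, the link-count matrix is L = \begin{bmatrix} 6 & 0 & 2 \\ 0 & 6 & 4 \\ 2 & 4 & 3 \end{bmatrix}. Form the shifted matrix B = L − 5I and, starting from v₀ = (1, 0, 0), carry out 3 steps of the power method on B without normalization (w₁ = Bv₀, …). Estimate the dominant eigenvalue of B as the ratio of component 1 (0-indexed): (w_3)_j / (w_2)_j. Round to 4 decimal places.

0.0000

B = L − 5I has rows (1, 0, 2); (0, 1, 4); (2, 4, -2)
w1 = Bv₀ = (1·1 + 0·0 + 2·0; 0·1 + 1·0 + 4·0; 2·1 + 4·0 + (-2)·0) = (1, 0, 2)
w2 = Bw1 = (1·1 + 0·0 + 2·2; 0·1 + 1·0 + 4·2; 2·1 + 4·0 + (-2)·2) = (5, 8, -2)
w3 = Bw2 = (1, 0, 46)
Ratio: 0/8 = 0.0000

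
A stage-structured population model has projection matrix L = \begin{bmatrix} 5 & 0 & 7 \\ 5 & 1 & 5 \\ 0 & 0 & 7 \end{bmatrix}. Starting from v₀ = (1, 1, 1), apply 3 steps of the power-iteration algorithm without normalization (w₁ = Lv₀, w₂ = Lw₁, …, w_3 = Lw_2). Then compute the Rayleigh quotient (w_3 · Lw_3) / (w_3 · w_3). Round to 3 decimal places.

λ ≈ 7.733

w1 = Lv₀ = (12, 11, 7)
w2 = Lw1 = (109, 106, 49)
w3 = Lw2 = (888, 896, 343)
Lw3 = (6841, 7051, 2401)
w3·Lw3 = 888·6841 + 896·7051 + 343·2401 = 13216047; w3·w3 = 888·888 + 896·896 + 343·343 = 1709009
λ ≈ 13216047/1709009 = 7.733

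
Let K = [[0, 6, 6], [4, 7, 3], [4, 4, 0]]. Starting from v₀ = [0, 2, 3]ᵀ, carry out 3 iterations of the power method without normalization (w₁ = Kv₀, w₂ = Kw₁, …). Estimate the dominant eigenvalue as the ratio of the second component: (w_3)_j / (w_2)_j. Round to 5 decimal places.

w1 = Kv₀ = (0·0 + 6·2 + 6·3; 4·0 + 7·2 + 3·3; 4·0 + 4·2 + 0·3) = (30, 23, 8)
w2 = Kw1 = (0·30 + 6·23 + 6·8; 4·30 + 7·23 + 3·8; 4·30 + 4·23 + 0·8) = (186, 305, 212)
w3 = Kw2 = (3102, 3515, 1964)
Ratio at component: 3515 / 305 = 11.52459

11.52459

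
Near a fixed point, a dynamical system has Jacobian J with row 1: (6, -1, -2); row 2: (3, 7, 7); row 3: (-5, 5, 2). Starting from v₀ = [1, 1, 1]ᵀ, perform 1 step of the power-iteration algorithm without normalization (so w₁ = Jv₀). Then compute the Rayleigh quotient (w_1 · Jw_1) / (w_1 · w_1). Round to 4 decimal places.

w1 = Jv₀ = (3, 17, 2)
Jw1 = (-3, 142, 74)
w1·Jw1 = 3·(-3) + 17·142 + 2·74 = 2553; w1·w1 = 3·3 + 17·17 + 2·2 = 302
λ ≈ 2553/302 = 8.4536

λ ≈ 8.4536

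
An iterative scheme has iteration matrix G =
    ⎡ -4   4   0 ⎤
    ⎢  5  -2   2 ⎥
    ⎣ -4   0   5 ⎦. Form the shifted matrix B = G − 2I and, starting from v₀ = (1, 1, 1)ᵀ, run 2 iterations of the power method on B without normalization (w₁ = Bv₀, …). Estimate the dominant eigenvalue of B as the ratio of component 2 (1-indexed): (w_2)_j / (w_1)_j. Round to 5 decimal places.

μ ≈ -8.00000

B = G − 2I has rows (-6, 4, 0); (5, -4, 2); (-4, 0, 3)
w1 = Bv₀ = ((-6)·1 + 4·1 + 0·1; 5·1 + (-4)·1 + 2·1; (-4)·1 + 0·1 + 3·1) = (-2, 3, -1)
w2 = Bw1 = ((-6)·(-2) + 4·3 + 0·(-1); 5·(-2) + (-4)·3 + 2·(-1); (-4)·(-2) + 0·3 + 3·(-1)) = (24, -24, 5)
Ratio: -24/3 = -8.00000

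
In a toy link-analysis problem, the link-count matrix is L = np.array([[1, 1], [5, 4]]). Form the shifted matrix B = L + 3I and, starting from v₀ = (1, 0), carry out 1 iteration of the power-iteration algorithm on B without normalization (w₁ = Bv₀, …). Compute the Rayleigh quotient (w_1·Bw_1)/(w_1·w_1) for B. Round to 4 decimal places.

8.7561

B = L + 3I has rows (4, 1); (5, 7)
w1 = Bv₀ = (4·1 + 1·0; 5·1 + 7·0) = (4, 5)
Bw1 = (21, 55)
w1·Bw1 = 359; w1·w1 = 41; μ ≈ 359/41 = 8.7561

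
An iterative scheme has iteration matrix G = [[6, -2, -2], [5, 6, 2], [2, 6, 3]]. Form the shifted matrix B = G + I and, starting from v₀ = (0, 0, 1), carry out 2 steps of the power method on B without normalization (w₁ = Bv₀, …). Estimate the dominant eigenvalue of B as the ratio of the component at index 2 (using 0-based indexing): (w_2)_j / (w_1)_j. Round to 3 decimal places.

6.000

B = G + I has rows (7, -2, -2); (5, 7, 2); (2, 6, 4)
w1 = Bv₀ = (7·0 + (-2)·0 + (-2)·1; 5·0 + 7·0 + 2·1; 2·0 + 6·0 + 4·1) = (-2, 2, 4)
w2 = Bw1 = (7·(-2) + (-2)·2 + (-2)·4; 5·(-2) + 7·2 + 2·4; 2·(-2) + 6·2 + 4·4) = (-26, 12, 24)
Ratio: 24/4 = 6.000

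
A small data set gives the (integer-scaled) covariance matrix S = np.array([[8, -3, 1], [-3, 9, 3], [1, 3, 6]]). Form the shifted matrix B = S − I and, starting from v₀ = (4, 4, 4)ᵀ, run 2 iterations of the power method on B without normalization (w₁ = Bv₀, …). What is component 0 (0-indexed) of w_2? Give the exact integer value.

80

B = S − I has rows (7, -3, 1); (-3, 8, 3); (1, 3, 5)
w1 = Bv₀ = (7·4 + (-3)·4 + 1·4; (-3)·4 + 8·4 + 3·4; 1·4 + 3·4 + 5·4) = (20, 32, 36)
w2 = Bw1 = (7·20 + (-3)·32 + 1·36; (-3)·20 + 8·32 + 3·36; 1·20 + 3·32 + 5·36) = (80, 304, 296)
Requested component of w2: 80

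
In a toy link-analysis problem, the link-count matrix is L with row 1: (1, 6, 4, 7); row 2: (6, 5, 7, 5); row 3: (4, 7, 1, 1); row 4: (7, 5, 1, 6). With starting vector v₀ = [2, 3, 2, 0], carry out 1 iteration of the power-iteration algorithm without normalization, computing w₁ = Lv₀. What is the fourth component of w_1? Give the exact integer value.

w1 = Lv₀ = (28, 41, 31, 31)
The requested component of w1 is 31.

31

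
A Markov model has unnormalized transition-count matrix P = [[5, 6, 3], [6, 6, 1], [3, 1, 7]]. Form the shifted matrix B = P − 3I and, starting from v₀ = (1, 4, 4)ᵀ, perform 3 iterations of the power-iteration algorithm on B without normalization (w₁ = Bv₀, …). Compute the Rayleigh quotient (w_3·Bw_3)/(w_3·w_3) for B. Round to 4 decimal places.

B = P − 3I has rows (2, 6, 3); (6, 3, 1); (3, 1, 4)
w1 = Bv₀ = (38, 22, 23)
w2 = Bw1 = (277, 317, 228)
w3 = Bw2 = (3140, 2841, 2060)
Bw3 = (29506, 29423, 20501)
w3·Bw3 = 218471643; w3·w3 = 22174481; μ ≈ 218471643/22174481 = 9.8524

μ ≈ 9.8524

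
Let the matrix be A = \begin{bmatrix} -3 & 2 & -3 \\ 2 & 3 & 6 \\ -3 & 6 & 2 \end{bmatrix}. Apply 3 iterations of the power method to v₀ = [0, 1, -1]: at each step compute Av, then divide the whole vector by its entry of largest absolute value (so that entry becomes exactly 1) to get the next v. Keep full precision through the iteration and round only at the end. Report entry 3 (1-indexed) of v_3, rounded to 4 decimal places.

0.8884

Av0 = (5.00000, -3.00000, 4.00000); divide by 5.00000 → v1 = (1.00000, -0.60000, 0.80000)
Av1 = (-6.60000, 5.00000, -5.00000); divide by -6.60000 → v2 = (1.00000, -0.75758, 0.75758)
Av2 = (-6.78788, 4.27273, -6.03030); divide by -6.78788 → v3 = (1.00000, -0.62946, 0.88839)
Requested entry of v3: 199/224 = 0.8884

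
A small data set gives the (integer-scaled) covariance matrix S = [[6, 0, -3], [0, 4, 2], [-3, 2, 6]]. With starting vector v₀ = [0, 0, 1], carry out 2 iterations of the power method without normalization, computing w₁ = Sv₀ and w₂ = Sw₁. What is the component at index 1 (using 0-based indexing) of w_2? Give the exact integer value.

20

w1 = Sv₀ = (6·0 + 0·0 + (-3)·1; 0·0 + 4·0 + 2·1; (-3)·0 + 2·0 + 6·1) = (-3, 2, 6)
w2 = Sw1 = (6·(-3) + 0·2 + (-3)·6; 0·(-3) + 4·2 + 2·6; (-3)·(-3) + 2·2 + 6·6) = (-36, 20, 49)
The requested component of w2 is 20.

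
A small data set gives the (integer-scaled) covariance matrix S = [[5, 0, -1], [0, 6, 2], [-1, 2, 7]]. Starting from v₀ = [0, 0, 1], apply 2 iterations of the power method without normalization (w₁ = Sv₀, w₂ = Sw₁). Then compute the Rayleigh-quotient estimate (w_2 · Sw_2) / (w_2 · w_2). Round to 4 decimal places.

8.5921

w1 = Sv₀ = (-1, 2, 7)
w2 = Sw1 = (-12, 26, 54)
Sw2 = (-114, 264, 442)
w2·Sw2 = (-12)·(-114) + 26·264 + 54·442 = 32100; w2·w2 = (-12)·(-12) + 26·26 + 54·54 = 3736
λ ≈ 32100/3736 = 8.5921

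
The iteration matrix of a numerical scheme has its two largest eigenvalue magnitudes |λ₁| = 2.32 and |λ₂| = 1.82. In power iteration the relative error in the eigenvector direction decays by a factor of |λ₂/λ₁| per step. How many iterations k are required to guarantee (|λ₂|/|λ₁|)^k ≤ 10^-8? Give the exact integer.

76

|λ₂/λ₁| = 1.82/2.32 = 0.78448
Need k ≥ ln(10^-8) / ln(0.78448) = -18.4207 / -0.2427 ≈ 75.889
Smallest integer k satisfying the bound: 76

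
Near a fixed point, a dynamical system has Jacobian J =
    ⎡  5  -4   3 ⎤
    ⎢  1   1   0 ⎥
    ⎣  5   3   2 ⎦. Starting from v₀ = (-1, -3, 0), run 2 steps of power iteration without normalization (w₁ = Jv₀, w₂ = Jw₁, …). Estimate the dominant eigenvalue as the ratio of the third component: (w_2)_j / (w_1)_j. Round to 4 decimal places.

λ ≈ 0.3571

w1 = Jv₀ = (5·(-1) + (-4)·(-3) + 3·0; 1·(-1) + 1·(-3) + 0·0; 5·(-1) + 3·(-3) + 2·0) = (7, -4, -14)
w2 = Jw1 = (5·7 + (-4)·(-4) + 3·(-14); 1·7 + 1·(-4) + 0·(-14); 5·7 + 3·(-4) + 2·(-14)) = (9, 3, -5)
Ratio at component: -5 / -14 = 0.3571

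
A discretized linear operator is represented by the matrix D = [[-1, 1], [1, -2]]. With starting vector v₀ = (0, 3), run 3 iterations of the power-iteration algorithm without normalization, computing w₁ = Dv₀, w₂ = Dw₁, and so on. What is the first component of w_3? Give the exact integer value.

w1 = Dv₀ = ((-1)·0 + 1·3; 1·0 + (-2)·3) = (3, -6)
w2 = Dw1 = ((-1)·3 + 1·(-6); 1·3 + (-2)·(-6)) = (-9, 15)
w3 = Dw2 = (24, -39)
The requested component of w3 is 24.

24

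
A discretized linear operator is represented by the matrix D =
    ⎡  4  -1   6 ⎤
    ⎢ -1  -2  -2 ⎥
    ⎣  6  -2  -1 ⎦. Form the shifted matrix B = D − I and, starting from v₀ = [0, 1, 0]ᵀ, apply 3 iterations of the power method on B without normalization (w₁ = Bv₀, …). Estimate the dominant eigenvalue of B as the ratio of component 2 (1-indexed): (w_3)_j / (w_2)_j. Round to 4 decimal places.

-2.7143

B = D − I has rows (3, -1, 6); (-1, -3, -2); (6, -2, -2)
w1 = Bv₀ = (-1, -3, -2)
w2 = Bw1 = (-12, 14, 4)
w3 = Bw2 = (-26, -38, -108)
Ratio: -38/14 = -2.7143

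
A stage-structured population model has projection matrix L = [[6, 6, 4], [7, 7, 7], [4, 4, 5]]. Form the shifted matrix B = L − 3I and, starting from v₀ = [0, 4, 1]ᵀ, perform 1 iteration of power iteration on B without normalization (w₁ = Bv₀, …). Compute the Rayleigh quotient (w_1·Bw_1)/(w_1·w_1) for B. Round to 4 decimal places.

B = L − 3I has rows (3, 6, 4); (7, 4, 7); (4, 4, 2)
w1 = Bv₀ = (28, 23, 18)
Bw1 = (294, 414, 240)
w1·Bw1 = 22074; w1·w1 = 1637; μ ≈ 22074/1637 = 13.4844

μ ≈ 13.4844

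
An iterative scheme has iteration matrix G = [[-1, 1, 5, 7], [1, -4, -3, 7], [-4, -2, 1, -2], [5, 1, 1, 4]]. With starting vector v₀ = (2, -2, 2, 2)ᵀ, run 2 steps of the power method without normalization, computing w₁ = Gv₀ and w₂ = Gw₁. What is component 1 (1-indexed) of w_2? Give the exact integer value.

w1 = Gv₀ = (20, 18, -6, 18)
w2 = Gw1 = (94, 92, -158, 184)
The requested component of w2 is 94.

94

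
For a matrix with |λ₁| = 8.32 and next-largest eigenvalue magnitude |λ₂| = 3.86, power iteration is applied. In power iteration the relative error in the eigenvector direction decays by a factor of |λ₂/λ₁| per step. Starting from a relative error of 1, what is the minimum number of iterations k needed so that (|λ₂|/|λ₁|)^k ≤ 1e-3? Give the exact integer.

|λ₂/λ₁| = 3.86/8.32 = 0.46394
Need k ≥ ln(1e-3) / ln(0.46394) = -6.9078 / -0.7680 ≈ 8.995
Smallest integer k satisfying the bound: 9

9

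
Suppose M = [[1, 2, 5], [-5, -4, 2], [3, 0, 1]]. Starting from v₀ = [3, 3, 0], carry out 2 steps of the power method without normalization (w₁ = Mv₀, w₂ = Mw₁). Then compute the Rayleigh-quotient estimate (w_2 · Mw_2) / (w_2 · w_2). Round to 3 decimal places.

w1 = Mv₀ = (1·3 + 2·3 + 5·0; (-5)·3 + (-4)·3 + 2·0; 3·3 + 0·3 + 1·0) = (9, -27, 9)
w2 = Mw1 = (1·9 + 2·(-27) + 5·9; (-5)·9 + (-4)·(-27) + 2·9; 3·9 + 0·(-27) + 1·9) = (0, 81, 36)
Mw2 = (342, -252, 36)
w2·Mw2 = 0·342 + 81·(-252) + 36·36 = -19116; w2·w2 = 0·0 + 81·81 + 36·36 = 7857
λ ≈ -19116/7857 = -2.433

-2.433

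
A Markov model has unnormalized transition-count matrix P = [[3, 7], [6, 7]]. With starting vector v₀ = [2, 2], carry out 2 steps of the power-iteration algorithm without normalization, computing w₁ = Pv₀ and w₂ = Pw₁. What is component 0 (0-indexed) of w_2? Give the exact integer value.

w1 = Pv₀ = (20, 26)
w2 = Pw1 = (242, 302)
The requested component of w2 is 242.

242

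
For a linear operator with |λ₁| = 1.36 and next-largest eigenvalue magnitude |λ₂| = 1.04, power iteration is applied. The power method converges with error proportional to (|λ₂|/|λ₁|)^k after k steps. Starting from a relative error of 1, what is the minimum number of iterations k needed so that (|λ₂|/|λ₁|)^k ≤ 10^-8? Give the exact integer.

|λ₂/λ₁| = 1.04/1.36 = 0.76471
Need k ≥ ln(10^-8) / ln(0.76471) = -18.4207 / -0.2683 ≈ 68.666
Smallest integer k satisfying the bound: 69

69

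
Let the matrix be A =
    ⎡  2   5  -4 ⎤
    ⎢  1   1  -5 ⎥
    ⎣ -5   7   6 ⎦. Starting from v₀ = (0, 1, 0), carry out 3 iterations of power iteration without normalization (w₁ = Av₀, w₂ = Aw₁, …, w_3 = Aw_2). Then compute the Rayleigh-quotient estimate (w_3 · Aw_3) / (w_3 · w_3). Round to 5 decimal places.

λ ≈ 4.52025

w1 = Av₀ = (2·0 + 5·1 + (-4)·0; 1·0 + 1·1 + (-5)·0; (-5)·0 + 7·1 + 6·0) = (5, 1, 7)
w2 = Aw1 = (2·5 + 5·1 + (-4)·7; 1·5 + 1·1 + (-5)·7; (-5)·5 + 7·1 + 6·7) = (-13, -29, 24)
w3 = Aw2 = (-267, -162, 6)
Aw3 = (-1368, -459, 237)
w3·Aw3 = (-267)·(-1368) + (-162)·(-459) + 6·237 = 441036; w3·w3 = (-267)·(-267) + (-162)·(-162) + 6·6 = 97569
λ ≈ 441036/97569 = 4.52025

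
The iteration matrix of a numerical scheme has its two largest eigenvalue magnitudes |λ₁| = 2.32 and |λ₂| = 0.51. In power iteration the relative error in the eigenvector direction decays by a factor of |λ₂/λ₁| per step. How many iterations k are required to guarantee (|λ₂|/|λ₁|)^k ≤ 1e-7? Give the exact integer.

11

|λ₂/λ₁| = 0.51/2.32 = 0.21983
Need k ≥ ln(1e-7) / ln(0.21983) = -16.1181 / -1.5149 ≈ 10.640
Smallest integer k satisfying the bound: 11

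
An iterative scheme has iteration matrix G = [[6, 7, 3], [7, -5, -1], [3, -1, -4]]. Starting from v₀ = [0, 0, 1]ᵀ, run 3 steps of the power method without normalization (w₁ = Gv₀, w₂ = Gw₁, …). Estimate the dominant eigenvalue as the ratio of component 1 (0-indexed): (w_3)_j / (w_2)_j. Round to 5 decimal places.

-6.10000

w1 = Gv₀ = (6·0 + 7·0 + 3·1; 7·0 + (-5)·0 + (-1)·1; 3·0 + (-1)·0 + (-4)·1) = (3, -1, -4)
w2 = Gw1 = (6·3 + 7·(-1) + 3·(-4); 7·3 + (-5)·(-1) + (-1)·(-4); 3·3 + (-1)·(-1) + (-4)·(-4)) = (-1, 30, 26)
w3 = Gw2 = (282, -183, -137)
Ratio at component: -183 / 30 = -6.10000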